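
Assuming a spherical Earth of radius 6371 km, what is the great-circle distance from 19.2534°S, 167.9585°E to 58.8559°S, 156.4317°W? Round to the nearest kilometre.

Δλ = -156.4317 − 167.9585 = -324.3902°; wrapped into (−180°, 180°]: 35.6098°.
Δφ = -58.8559 − -19.2534 = -39.6025°.
a = sin²(Δφ/2) + cos φ₁ · cos φ₂ · sin²(Δλ/2) = 0.160410.
c = 2·atan2(√a, √(1−a)) = 0.82415 rad → d = 6371·c ≈ 5250.67 km.

5251 km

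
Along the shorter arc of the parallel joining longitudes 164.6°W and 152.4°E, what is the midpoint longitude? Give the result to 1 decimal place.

173.9°E

Signed shortest Δλ from -164.6° to +152.4° is -43.0°.
Midpoint longitude = -164.6° + (-43.0°)/2 = -164.6° − 21.5° = -186.1°.
Normalise into (−180°, 180°]: +173.9°.
(The naïve average (-164.6 + +152.4)/2 = -6.1° is on the wrong side of the globe.)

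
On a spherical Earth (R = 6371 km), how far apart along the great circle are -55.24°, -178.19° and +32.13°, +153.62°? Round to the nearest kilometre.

10080 km

Δλ = 153.62 − -178.19 = 331.81°; wrapped into (−180°, 180°]: -28.19°.
Δφ = 32.13 − -55.24 = 87.37°.
a = sin²(Δφ/2) + cos φ₁ · cos φ₂ · sin²(Δλ/2) = 0.505692.
c = 2·atan2(√a, √(1−a)) = 1.58218 rad → d = 6371·c ≈ 10080.07 km.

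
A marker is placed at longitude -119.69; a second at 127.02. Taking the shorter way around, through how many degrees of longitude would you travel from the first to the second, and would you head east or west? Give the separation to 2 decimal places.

Raw difference: 127.02 − -119.69 = 246.71°.
Normalise into (−180°, 180°]: 246.71° − 360° = -113.29°.
Negative ⇒ the second point lies to the west; separation 113.29°.

113.29° west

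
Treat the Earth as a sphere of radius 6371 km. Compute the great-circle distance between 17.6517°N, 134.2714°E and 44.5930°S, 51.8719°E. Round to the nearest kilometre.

10794 km

Δλ = 51.8719 − 134.2714 = -82.3995°.
Δφ = -44.5930 − 17.6517 = -62.2447°.
a = sin²(Δφ/2) + cos φ₁ · cos φ₂ · sin²(Δλ/2) = 0.561567.
c = 2·atan2(√a, √(1−a)) = 1.69424 rad → d = 6371·c ≈ 10794.03 km.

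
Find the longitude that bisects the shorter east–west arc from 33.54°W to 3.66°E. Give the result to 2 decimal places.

Signed shortest Δλ from -33.54° to +3.66° is +37.20°.
Midpoint longitude = -33.54° + (+37.20°)/2 = -33.54° + 18.60° = -14.94°.

14.94°W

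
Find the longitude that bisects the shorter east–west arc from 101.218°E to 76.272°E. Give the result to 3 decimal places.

Signed shortest Δλ from +101.218° to +76.272° is -24.946°.
Midpoint longitude = +101.218° + (-24.946°)/2 = +101.218° − 12.473° = +88.745°.

88.745°E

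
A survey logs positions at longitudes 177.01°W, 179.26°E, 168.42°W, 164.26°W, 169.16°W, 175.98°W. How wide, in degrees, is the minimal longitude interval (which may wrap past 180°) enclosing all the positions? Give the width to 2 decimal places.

Sort the longitudes: -177.01°, -175.98°, -169.16°, -168.42°, -164.26°, +179.26°.
Eastward gaps between consecutive values (wrapping around): 1.03°, 6.82°, 0.74°, 4.16°, 343.52°, 3.73°.
Largest gap = 343.52° ⇒ minimal covering band is its complement: 360° − 343.52° = 16.48°.
Band runs from +179.26° eastward to -164.26°, crossing the antimeridian.

16.48°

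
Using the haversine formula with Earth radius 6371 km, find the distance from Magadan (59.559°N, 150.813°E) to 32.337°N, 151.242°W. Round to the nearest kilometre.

5171 km

Δλ = -151.242 − 150.813 = -302.055°; wrapped into (−180°, 180°]: 57.945°.
Δφ = 32.337 − 59.559 = -27.222°.
a = sin²(Δφ/2) + cos φ₁ · cos φ₂ · sin²(Δλ/2) = 0.155821.
c = 2·atan2(√a, √(1−a)) = 0.81157 rad → d = 6371·c ≈ 5170.53 km.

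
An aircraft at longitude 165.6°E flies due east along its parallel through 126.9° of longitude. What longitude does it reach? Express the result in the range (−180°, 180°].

67.5°W

Start at +165.6°; shift +126.9° → +292.5°.
+292.5° lies outside (−180°, 180°]; subtract 360° → -67.5°.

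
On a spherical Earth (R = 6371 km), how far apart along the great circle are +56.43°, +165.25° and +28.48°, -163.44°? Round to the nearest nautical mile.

2141 nmi

Δλ = -163.44 − 165.25 = -328.69°; wrapped into (−180°, 180°]: 31.31°.
Δφ = 28.48 − 56.43 = -27.95°.
a = sin²(Δφ/2) + cos φ₁ · cos φ₂ · sin²(Δλ/2) = 0.093713.
c = 2·atan2(√a, √(1−a)) = 0.62224 rad → d = 6371·c ≈ 3964.30 km ≈ 2140.55 nmi.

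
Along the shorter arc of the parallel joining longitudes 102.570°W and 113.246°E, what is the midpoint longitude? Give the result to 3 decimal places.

Signed shortest Δλ from -102.570° to +113.246° is -144.184°.
Midpoint longitude = -102.570° + (-144.184°)/2 = -102.570° − 72.092° = -174.662°.
(The naïve average (-102.570 + +113.246)/2 = 5.338° is on the wrong side of the globe.)

174.662°W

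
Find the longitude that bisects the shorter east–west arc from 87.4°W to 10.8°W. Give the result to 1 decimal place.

Signed shortest Δλ from -87.4° to -10.8° is +76.6°.
Midpoint longitude = -87.4° + (+76.6°)/2 = -87.4° + 38.3° = -49.1°.

49.1°W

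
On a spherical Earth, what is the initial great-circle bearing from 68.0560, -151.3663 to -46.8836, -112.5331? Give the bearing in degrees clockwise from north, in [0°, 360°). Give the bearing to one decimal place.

Δλ = -112.5331 − -151.3663 = 38.8332°.
θ = atan2( sin Δλ · cos φ₂ , cos φ₁ · sin φ₂ − sin φ₁ · cos φ₂ · cos Δλ )
  = atan2(0.42858, -0.76663) = 150.793° → normalised to [0°, 360°): 150.793°.

150.8°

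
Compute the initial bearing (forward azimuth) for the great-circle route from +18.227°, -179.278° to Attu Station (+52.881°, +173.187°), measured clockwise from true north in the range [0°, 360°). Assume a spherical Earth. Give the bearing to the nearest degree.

352°

Δλ = 173.187 − -179.278 = 352.465°; wrapped into (−180°, 180°]: -7.535°.
θ = atan2( sin Δλ · cos φ₂ , cos φ₁ · sin φ₂ − sin φ₁ · cos φ₂ · cos Δλ )
  = atan2(-0.07913, 0.57025) = -7.901° → normalised to [0°, 360°): 352.099°.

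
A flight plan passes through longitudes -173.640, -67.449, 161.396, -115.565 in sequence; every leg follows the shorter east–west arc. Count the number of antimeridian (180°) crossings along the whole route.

Leg 1: -173.640° → -67.449°, shortest Δλ = 106.191° (east) — does not cross 180°.
Leg 2: -67.449° → +161.396°, shortest Δλ = -131.155° (west) — crosses 180°.
Leg 3: +161.396° → -115.565°, shortest Δλ = 83.039° (east) — crosses 180°.
Total crossings: 2.

2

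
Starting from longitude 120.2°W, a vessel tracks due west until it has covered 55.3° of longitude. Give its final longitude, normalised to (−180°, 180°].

Start at -120.2°; shift −55.3° → -175.5°.
-175.5° already lies in (−180°, 180°].

175.5°W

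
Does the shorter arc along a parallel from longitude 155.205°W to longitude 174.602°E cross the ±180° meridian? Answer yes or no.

Naïve |174.602 − -155.205| = 329.807° > 180°, so the shorter arc goes the other way round — across 180°.
Signed shortest Δλ = ((174.602 − -155.205 + 180) mod 360) − 180 = -30.193°.
Going west by 30.193° from -155.205° passes through 180° before reaching +174.602°.

Yes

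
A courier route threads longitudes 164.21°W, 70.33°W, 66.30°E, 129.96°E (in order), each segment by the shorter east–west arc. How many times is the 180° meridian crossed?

0

Leg 1: -164.21° → -70.33°, shortest Δλ = 93.88° (east) — does not cross 180°.
Leg 2: -70.33° → +66.30°, shortest Δλ = 136.63° (east) — does not cross 180°.
Leg 3: +66.30° → +129.96°, shortest Δλ = 63.66° (east) — does not cross 180°.
Total crossings: 0.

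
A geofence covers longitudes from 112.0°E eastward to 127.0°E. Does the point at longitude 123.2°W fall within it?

No

Band width going east from +112.0° to +127.0°: ((127.0 − 112.0) mod 360) = 15.0°.
Offset of -123.2° east of the west edge: ((-123.2 − 112.0) mod 360) = 124.8°.
124.8° > 15.0° ⇒ outside.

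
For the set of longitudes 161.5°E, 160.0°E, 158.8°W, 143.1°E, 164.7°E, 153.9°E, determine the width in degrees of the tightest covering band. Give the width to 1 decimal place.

Sort the longitudes: -158.8°, +143.1°, +153.9°, +160.0°, +161.5°, +164.7°.
Eastward gaps between consecutive values (wrapping around): 301.9°, 10.8°, 6.1°, 1.5°, 3.2°, 36.5°.
Largest gap = 301.9° ⇒ minimal covering band is its complement: 360° − 301.9° = 58.1°.
Band runs from +143.1° eastward to -158.8°, crossing the antimeridian.

58.1°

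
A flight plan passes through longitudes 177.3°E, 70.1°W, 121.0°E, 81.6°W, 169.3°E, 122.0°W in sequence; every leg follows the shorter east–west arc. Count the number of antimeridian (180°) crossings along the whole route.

Leg 1: +177.3° → -70.1°, shortest Δλ = 112.6° (east) — crosses 180°.
Leg 2: -70.1° → +121.0°, shortest Δλ = -168.9° (west) — crosses 180°.
Leg 3: +121.0° → -81.6°, shortest Δλ = 157.4° (east) — crosses 180°.
Leg 4: -81.6° → +169.3°, shortest Δλ = -109.1° (west) — crosses 180°.
Leg 5: +169.3° → -122.0°, shortest Δλ = 68.7° (east) — crosses 180°.
Total crossings: 5.

5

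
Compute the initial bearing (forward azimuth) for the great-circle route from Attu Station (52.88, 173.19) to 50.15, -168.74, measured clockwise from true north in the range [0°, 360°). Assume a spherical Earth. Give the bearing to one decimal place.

Δλ = -168.74 − 173.19 = -341.93°; wrapped into (−180°, 180°]: 18.07°.
θ = atan2( sin Δλ · cos φ₂ , cos φ₁ · sin φ₂ − sin φ₁ · cos φ₂ · cos Δλ )
  = atan2(0.19876, -0.02243) = 96.438° → normalised to [0°, 360°): 96.438°.

96.4°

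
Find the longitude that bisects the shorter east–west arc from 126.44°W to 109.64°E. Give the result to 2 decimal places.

Signed shortest Δλ from -126.44° to +109.64° is -123.92°.
Midpoint longitude = -126.44° + (-123.92°)/2 = -126.44° − 61.96° = -188.40°.
Normalise into (−180°, 180°]: +171.60°.
(The naïve average (-126.44 + +109.64)/2 = -8.4° is on the wrong side of the globe.)

171.60°E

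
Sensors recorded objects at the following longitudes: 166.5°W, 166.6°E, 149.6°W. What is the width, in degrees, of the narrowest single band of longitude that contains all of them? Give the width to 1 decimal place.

43.8°

Sort the longitudes: -166.5°, -149.6°, +166.6°.
Eastward gaps between consecutive values (wrapping around): 16.9°, 316.2°, 26.9°.
Largest gap = 316.2° ⇒ minimal covering band is its complement: 360° − 316.2° = 43.8°.
Band runs from +166.6° eastward to -149.6°, crossing the antimeridian.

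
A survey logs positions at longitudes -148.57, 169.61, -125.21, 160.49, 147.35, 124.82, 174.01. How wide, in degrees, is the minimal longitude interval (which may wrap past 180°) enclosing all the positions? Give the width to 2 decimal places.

109.97°

Sort the longitudes: -148.57°, -125.21°, +124.82°, +147.35°, +160.49°, +169.61°, +174.01°.
Eastward gaps between consecutive values (wrapping around): 23.36°, 250.03°, 22.53°, 13.14°, 9.12°, 4.40°, 37.42°.
Largest gap = 250.03° ⇒ minimal covering band is its complement: 360° − 250.03° = 109.97°.
Band runs from +124.82° eastward to -125.21°, crossing the antimeridian.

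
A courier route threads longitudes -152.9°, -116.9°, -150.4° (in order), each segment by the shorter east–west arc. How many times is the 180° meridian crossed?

0

Leg 1: -152.9° → -116.9°, shortest Δλ = 36.0° (east) — does not cross 180°.
Leg 2: -116.9° → -150.4°, shortest Δλ = -33.5° (west) — does not cross 180°.
Total crossings: 0.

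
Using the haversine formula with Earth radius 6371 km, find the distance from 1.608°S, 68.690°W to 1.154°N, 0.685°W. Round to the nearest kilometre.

Δλ = -0.685 − -68.690 = 68.005°.
Δφ = 1.154 − -1.608 = 2.762°.
a = sin²(Δφ/2) + cos φ₁ · cos φ₂ · sin²(Δλ/2) = 0.313131.
c = 2·atan2(√a, √(1−a)) = 1.18776 rad → d = 6371·c ≈ 7567.23 km.

7567 km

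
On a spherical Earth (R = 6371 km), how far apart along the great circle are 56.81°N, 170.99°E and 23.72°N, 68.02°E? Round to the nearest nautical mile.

4626 nmi

Δλ = 68.02 − 170.99 = -102.97°.
Δφ = 23.72 − 56.81 = -33.09°.
a = sin²(Δφ/2) + cos φ₁ · cos φ₂ · sin²(Δλ/2) = 0.387921.
c = 2·atan2(√a, √(1−a)) = 1.34472 rad → d = 6371·c ≈ 8567.20 km ≈ 4625.92 nmi.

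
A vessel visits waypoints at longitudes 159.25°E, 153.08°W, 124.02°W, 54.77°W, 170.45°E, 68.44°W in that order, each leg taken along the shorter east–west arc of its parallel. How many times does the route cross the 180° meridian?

Leg 1: +159.25° → -153.08°, shortest Δλ = 47.67° (east) — crosses 180°.
Leg 2: -153.08° → -124.02°, shortest Δλ = 29.06° (east) — does not cross 180°.
Leg 3: -124.02° → -54.77°, shortest Δλ = 69.25° (east) — does not cross 180°.
Leg 4: -54.77° → +170.45°, shortest Δλ = -134.78° (west) — crosses 180°.
Leg 5: +170.45° → -68.44°, shortest Δλ = 121.11° (east) — crosses 180°.
Total crossings: 3.

3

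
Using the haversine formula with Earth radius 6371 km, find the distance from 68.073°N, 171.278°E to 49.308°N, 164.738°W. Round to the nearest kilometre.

2469 km

Δλ = -164.738 − 171.278 = -336.016°; wrapped into (−180°, 180°]: 23.984°.
Δφ = 49.308 − 68.073 = -18.765°.
a = sin²(Δφ/2) + cos φ₁ · cos φ₂ · sin²(Δλ/2) = 0.037088.
c = 2·atan2(√a, √(1−a)) = 0.38759 rad → d = 6371·c ≈ 2469.30 km.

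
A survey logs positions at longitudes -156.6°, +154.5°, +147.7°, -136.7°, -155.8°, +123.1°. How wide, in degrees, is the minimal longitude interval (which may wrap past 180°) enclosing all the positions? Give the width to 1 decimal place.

100.2°

Sort the longitudes: -156.6°, -155.8°, -136.7°, +123.1°, +147.7°, +154.5°.
Eastward gaps between consecutive values (wrapping around): 0.8°, 19.1°, 259.8°, 24.6°, 6.8°, 48.9°.
Largest gap = 259.8° ⇒ minimal covering band is its complement: 360° − 259.8° = 100.2°.
Band runs from +123.1° eastward to -136.7°, crossing the antimeridian.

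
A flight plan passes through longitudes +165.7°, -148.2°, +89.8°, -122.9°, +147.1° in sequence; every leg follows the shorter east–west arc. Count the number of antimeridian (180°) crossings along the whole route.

Leg 1: +165.7° → -148.2°, shortest Δλ = 46.1° (east) — crosses 180°.
Leg 2: -148.2° → +89.8°, shortest Δλ = -122.0° (west) — crosses 180°.
Leg 3: +89.8° → -122.9°, shortest Δλ = 147.3° (east) — crosses 180°.
Leg 4: -122.9° → +147.1°, shortest Δλ = -90.0° (west) — crosses 180°.
Total crossings: 4.

4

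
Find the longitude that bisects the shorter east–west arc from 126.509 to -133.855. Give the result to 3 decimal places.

Signed shortest Δλ from +126.509° to -133.855° is +99.636°.
Midpoint longitude = +126.509° + (+99.636°)/2 = +126.509° + 49.818° = +176.327°.
(The naïve average (+126.509 + -133.855)/2 = -3.673° is on the wrong side of the globe.)

+176.327°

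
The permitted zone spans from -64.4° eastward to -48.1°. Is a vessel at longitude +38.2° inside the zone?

Band width going east from -64.4° to -48.1°: ((-48.1 − -64.4) mod 360) = 16.3°.
Offset of +38.2° east of the west edge: ((38.2 − -64.4) mod 360) = 102.6°.
102.6° > 16.3° ⇒ outside.

No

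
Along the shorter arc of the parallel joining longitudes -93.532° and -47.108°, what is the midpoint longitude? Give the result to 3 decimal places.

-70.320°

Signed shortest Δλ from -93.532° to -47.108° is +46.424°.
Midpoint longitude = -93.532° + (+46.424°)/2 = -93.532° + 23.212° = -70.320°.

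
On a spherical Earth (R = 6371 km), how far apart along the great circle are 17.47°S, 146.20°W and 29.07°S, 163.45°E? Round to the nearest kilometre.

Δλ = 163.45 − -146.20 = 309.65°; wrapped into (−180°, 180°]: -50.35°.
Δφ = -29.07 − -17.47 = -11.60°.
a = sin²(Δφ/2) + cos φ₁ · cos φ₂ · sin²(Δλ/2) = 0.161074.
c = 2·atan2(√a, √(1−a)) = 0.82596 rad → d = 6371·c ≈ 5262.19 km.

5262 km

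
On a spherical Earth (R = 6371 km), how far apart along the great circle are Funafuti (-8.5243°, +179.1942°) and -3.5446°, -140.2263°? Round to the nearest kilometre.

Δλ = -140.2263 − 179.1942 = -319.4205°; wrapped into (−180°, 180°]: 40.5795°.
Δφ = -3.5446 − -8.5243 = 4.9797°.
a = sin²(Δφ/2) + cos φ₁ · cos φ₂ · sin²(Δλ/2) = 0.120579.
c = 2·atan2(√a, √(1−a)) = 0.70926 rad → d = 6371·c ≈ 4518.72 km.

4519 km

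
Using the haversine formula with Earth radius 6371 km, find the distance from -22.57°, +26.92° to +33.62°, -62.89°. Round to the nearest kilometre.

11355 km

Δλ = -62.89 − 26.92 = -89.81°.
Δφ = 33.62 − -22.57 = 56.19°.
a = sin²(Δφ/2) + cos φ₁ · cos φ₂ · sin²(Δλ/2) = 0.604980.
c = 2·atan2(√a, √(1−a)) = 1.78233 rad → d = 6371·c ≈ 11355.23 km.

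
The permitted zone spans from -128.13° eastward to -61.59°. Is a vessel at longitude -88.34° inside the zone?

Band width going east from -128.13° to -61.59°: ((-61.59 − -128.13) mod 360) = 66.54°.
Offset of -88.34° east of the west edge: ((-88.34 − -128.13) mod 360) = 39.79°.
39.79° ≤ 66.54° ⇒ inside.

Yes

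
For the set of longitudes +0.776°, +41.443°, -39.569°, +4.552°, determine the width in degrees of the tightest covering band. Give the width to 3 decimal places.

Sort the longitudes: -39.569°, +0.776°, +4.552°, +41.443°.
Eastward gaps between consecutive values (wrapping around): 40.345°, 3.776°, 36.891°, 278.988°.
Largest gap = 278.988° ⇒ minimal covering band is its complement: 360° − 278.988° = 81.012°.
Band runs from -39.569° eastward to +41.443°.

81.012°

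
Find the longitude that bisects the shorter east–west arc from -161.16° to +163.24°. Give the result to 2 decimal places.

Signed shortest Δλ from -161.16° to +163.24° is -35.60°.
Midpoint longitude = -161.16° + (-35.60°)/2 = -161.16° − 17.80° = -178.96°.
(The naïve average (-161.16 + +163.24)/2 = 1.04° is on the wrong side of the globe.)

-178.96°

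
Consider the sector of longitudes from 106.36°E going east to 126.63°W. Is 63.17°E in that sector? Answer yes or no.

No

Band width going east from +106.36° to -126.63°: ((-126.63 − 106.36) mod 360) = 127.01°.
Offset of +63.17° east of the west edge: ((63.17 − 106.36) mod 360) = 316.81°.
316.81° > 127.01° ⇒ outside.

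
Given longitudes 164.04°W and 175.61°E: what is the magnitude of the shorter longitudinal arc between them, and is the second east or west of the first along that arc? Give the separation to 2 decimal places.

20.35° west

Raw difference: 175.61 − -164.04 = 339.65°.
Normalise into (−180°, 180°]: 339.65° − 360° = -20.35°.
Negative ⇒ the second point lies to the west; separation 20.35°.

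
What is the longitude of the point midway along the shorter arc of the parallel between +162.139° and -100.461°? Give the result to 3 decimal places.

Signed shortest Δλ from +162.139° to -100.461° is +97.400°.
Midpoint longitude = +162.139° + (+97.400°)/2 = +162.139° + 48.700° = +210.839°.
Normalise into (−180°, 180°]: -149.161°.
(The naïve average (+162.139 + -100.461)/2 = 30.839° is on the wrong side of the globe.)

-149.161°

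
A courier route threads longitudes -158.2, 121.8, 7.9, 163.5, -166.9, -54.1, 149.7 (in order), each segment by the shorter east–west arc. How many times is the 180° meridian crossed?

3

Leg 1: -158.2° → +121.8°, shortest Δλ = -80.0° (west) — crosses 180°.
Leg 2: +121.8° → +7.9°, shortest Δλ = -113.9° (west) — does not cross 180°.
Leg 3: +7.9° → +163.5°, shortest Δλ = 155.6° (east) — does not cross 180°.
Leg 4: +163.5° → -166.9°, shortest Δλ = 29.6° (east) — crosses 180°.
Leg 5: -166.9° → -54.1°, shortest Δλ = 112.8° (east) — does not cross 180°.
Leg 6: -54.1° → +149.7°, shortest Δλ = -156.2° (west) — crosses 180°.
Total crossings: 3.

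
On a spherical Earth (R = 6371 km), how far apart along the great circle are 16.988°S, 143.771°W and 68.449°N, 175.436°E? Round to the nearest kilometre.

10044 km

Δλ = 175.436 − -143.771 = 319.207°; wrapped into (−180°, 180°]: -40.793°.
Δφ = 68.449 − -16.988 = 85.437°.
a = sin²(Δφ/2) + cos φ₁ · cos φ₂ · sin²(Δλ/2) = 0.502892.
c = 2·atan2(√a, √(1−a)) = 1.57658 rad → d = 6371·c ≈ 10044.40 km.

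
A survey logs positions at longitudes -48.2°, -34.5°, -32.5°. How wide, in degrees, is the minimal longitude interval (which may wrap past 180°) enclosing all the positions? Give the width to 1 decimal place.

Sort the longitudes: -48.2°, -34.5°, -32.5°.
Eastward gaps between consecutive values (wrapping around): 13.7°, 2.0°, 344.3°.
Largest gap = 344.3° ⇒ minimal covering band is its complement: 360° − 344.3° = 15.7°.
Band runs from -48.2° eastward to -32.5°.

15.7°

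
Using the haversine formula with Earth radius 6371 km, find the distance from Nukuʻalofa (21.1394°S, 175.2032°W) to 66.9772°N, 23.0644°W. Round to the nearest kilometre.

Δλ = -23.0644 − -175.2032 = 152.1388°.
Δφ = 66.9772 − -21.1394 = 88.1166°.
a = sin²(Δφ/2) + cos φ₁ · cos φ₂ · sin²(Δλ/2) = 0.827204.
c = 2·atan2(√a, √(1−a)) = 2.28420 rad → d = 6371·c ≈ 14552.61 km.

14553 km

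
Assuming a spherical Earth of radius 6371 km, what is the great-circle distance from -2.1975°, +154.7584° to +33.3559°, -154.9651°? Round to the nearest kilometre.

Δλ = -154.9651 − 154.7584 = -309.7235°; wrapped into (−180°, 180°]: 50.2765°.
Δφ = 33.3559 − -2.1975 = 35.5534°.
a = sin²(Δφ/2) + cos φ₁ · cos φ₂ · sin²(Δλ/2) = 0.243834.
c = 2·atan2(√a, √(1−a)) = 1.03290 rad → d = 6371·c ≈ 6580.59 km.

6581 km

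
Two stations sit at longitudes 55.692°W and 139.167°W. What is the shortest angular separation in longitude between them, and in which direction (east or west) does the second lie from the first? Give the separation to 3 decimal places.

Raw difference: -139.167 − -55.692 = -83.475°.
Normalise into (−180°, 180°]: -83.475° stays -83.475°.
Negative ⇒ the second point lies to the west; separation 83.475°.

83.475° west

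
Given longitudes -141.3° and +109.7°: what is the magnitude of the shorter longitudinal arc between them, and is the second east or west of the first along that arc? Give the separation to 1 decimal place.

109.0° west

Raw difference: 109.7 − -141.3 = 251.0°.
Normalise into (−180°, 180°]: 251.0° − 360° = -109.0°.
Negative ⇒ the second point lies to the west; separation 109.0°.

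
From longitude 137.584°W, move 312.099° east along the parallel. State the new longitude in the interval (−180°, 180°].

174.515°E

Start at -137.584°; shift +312.099° → +174.515°.
+174.515° already lies in (−180°, 180°].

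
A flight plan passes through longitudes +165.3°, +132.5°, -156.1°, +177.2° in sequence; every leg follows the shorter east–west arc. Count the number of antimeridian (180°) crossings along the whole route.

2

Leg 1: +165.3° → +132.5°, shortest Δλ = -32.8° (west) — does not cross 180°.
Leg 2: +132.5° → -156.1°, shortest Δλ = 71.4° (east) — crosses 180°.
Leg 3: -156.1° → +177.2°, shortest Δλ = -26.7° (west) — crosses 180°.
Total crossings: 2.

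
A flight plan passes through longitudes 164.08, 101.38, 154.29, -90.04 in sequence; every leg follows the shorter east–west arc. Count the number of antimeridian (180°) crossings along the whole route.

Leg 1: +164.08° → +101.38°, shortest Δλ = -62.7° (west) — does not cross 180°.
Leg 2: +101.38° → +154.29°, shortest Δλ = 52.91° (east) — does not cross 180°.
Leg 3: +154.29° → -90.04°, shortest Δλ = 115.67° (east) — crosses 180°.
Total crossings: 1.

1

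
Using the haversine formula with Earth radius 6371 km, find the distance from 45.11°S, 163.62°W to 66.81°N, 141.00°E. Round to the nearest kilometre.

13294 km

Δλ = 141.00 − -163.62 = 304.62°; wrapped into (−180°, 180°]: -55.38°.
Δφ = 66.81 − -45.11 = 111.92°.
a = sin²(Δφ/2) + cos φ₁ · cos φ₂ · sin²(Δλ/2) = 0.746666.
c = 2·atan2(√a, √(1−a)) = 2.08671 rad → d = 6371·c ≈ 13294.45 km.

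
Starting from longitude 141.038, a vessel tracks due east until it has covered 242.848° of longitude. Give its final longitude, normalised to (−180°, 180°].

+23.886°

Start at +141.038°; shift +242.848° → +383.886°.
+383.886° lies outside (−180°, 180°]; subtract 360° → +23.886°.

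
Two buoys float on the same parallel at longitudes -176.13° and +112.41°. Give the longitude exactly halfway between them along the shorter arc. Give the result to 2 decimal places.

Signed shortest Δλ from -176.13° to +112.41° is -71.46°.
Midpoint longitude = -176.13° + (-71.46°)/2 = -176.13° − 35.73° = -211.86°.
Normalise into (−180°, 180°]: +148.14°.
(The naïve average (-176.13 + +112.41)/2 = -31.86° is on the wrong side of the globe.)

+148.14°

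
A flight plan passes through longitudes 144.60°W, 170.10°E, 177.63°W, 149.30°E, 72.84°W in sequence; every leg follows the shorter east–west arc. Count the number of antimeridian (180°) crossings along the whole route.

Leg 1: -144.60° → +170.10°, shortest Δλ = -45.3° (west) — crosses 180°.
Leg 2: +170.10° → -177.63°, shortest Δλ = 12.27° (east) — crosses 180°.
Leg 3: -177.63° → +149.30°, shortest Δλ = -33.07° (west) — crosses 180°.
Leg 4: +149.30° → -72.84°, shortest Δλ = 137.86° (east) — crosses 180°.
Total crossings: 4.

4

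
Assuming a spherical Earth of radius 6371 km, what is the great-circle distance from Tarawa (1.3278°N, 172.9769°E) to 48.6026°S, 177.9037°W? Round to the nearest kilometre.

Δλ = -177.9037 − 172.9769 = -350.8806°; wrapped into (−180°, 180°]: 9.1194°.
Δφ = -48.6026 − 1.3278 = -49.9304°.
a = sin²(Δφ/2) + cos φ₁ · cos φ₂ · sin²(Δλ/2) = 0.182319.
c = 2·atan2(√a, √(1−a)) = 0.88232 rad → d = 6371·c ≈ 5621.26 km.

5621 km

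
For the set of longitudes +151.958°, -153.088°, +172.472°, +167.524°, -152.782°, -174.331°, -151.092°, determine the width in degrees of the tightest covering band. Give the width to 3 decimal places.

Sort the longitudes: -174.331°, -153.088°, -152.782°, -151.092°, +151.958°, +167.524°, +172.472°.
Eastward gaps between consecutive values (wrapping around): 21.243°, 0.306°, 1.690°, 303.050°, 15.566°, 4.948°, 13.197°.
Largest gap = 303.050° ⇒ minimal covering band is its complement: 360° − 303.050° = 56.950°.
Band runs from +151.958° eastward to -151.092°, crossing the antimeridian.

56.950°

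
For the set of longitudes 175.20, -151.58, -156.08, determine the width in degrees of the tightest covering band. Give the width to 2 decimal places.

33.22°

Sort the longitudes: -156.08°, -151.58°, +175.20°.
Eastward gaps between consecutive values (wrapping around): 4.50°, 326.78°, 28.72°.
Largest gap = 326.78° ⇒ minimal covering band is its complement: 360° − 326.78° = 33.22°.
Band runs from +175.20° eastward to -151.58°, crossing the antimeridian.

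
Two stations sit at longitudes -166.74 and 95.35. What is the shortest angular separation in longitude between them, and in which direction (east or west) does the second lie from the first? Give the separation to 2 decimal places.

97.91° west

Raw difference: 95.35 − -166.74 = 262.09°.
Normalise into (−180°, 180°]: 262.09° − 360° = -97.91°.
Negative ⇒ the second point lies to the west; separation 97.91°.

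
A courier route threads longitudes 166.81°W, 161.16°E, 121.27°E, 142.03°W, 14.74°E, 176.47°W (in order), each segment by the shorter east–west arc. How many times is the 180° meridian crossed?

3

Leg 1: -166.81° → +161.16°, shortest Δλ = -32.03° (west) — crosses 180°.
Leg 2: +161.16° → +121.27°, shortest Δλ = -39.89° (west) — does not cross 180°.
Leg 3: +121.27° → -142.03°, shortest Δλ = 96.7° (east) — crosses 180°.
Leg 4: -142.03° → +14.74°, shortest Δλ = 156.77° (east) — does not cross 180°.
Leg 5: +14.74° → -176.47°, shortest Δλ = 168.79° (east) — crosses 180°.
Total crossings: 3.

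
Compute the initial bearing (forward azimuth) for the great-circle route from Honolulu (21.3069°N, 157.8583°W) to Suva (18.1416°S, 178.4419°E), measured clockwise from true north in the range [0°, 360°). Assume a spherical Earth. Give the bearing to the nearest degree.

Δλ = 178.4419 − -157.8583 = 336.3002°; wrapped into (−180°, 180°]: -23.6998°.
θ = atan2( sin Δλ · cos φ₂ , cos φ₁ · sin φ₂ − sin φ₁ · cos φ₂ · cos Δλ )
  = atan2(-0.38196, -0.60626) = -147.788° → normalised to [0°, 360°): 212.212°.

212°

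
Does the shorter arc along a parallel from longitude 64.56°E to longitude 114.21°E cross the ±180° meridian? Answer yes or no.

No

Signed shortest Δλ = ((114.21 − 64.56 + 180) mod 360) − 180 = 49.65°.
Going east by 49.65° from +64.56° reaches +114.21° without touching 180°.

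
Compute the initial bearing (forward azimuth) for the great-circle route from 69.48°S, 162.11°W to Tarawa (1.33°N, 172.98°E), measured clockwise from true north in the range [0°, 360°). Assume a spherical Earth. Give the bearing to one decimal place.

Δλ = 172.98 − -162.11 = 335.09°; wrapped into (−180°, 180°]: -24.91°.
θ = atan2( sin Δλ · cos φ₂ , cos φ₁ · sin φ₂ − sin φ₁ · cos φ₂ · cos Δλ )
  = atan2(-0.42108, 0.85733) = -26.158° → normalised to [0°, 360°): 333.842°.

333.8°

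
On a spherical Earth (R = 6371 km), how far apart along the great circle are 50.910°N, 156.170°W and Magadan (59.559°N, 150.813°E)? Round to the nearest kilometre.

Δλ = 150.813 − -156.170 = 306.983°; wrapped into (−180°, 180°]: -53.017°.
Δφ = 59.559 − 50.910 = 8.649°.
a = sin²(Δφ/2) + cos φ₁ · cos φ₂ · sin²(Δλ/2) = 0.069327.
c = 2·atan2(√a, √(1−a)) = 0.53288 rad → d = 6371·c ≈ 3394.99 km.

3395 km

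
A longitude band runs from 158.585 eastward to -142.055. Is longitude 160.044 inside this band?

Yes

Band width going east from +158.585° to -142.055°: ((-142.055 − 158.585) mod 360) = 59.360°.
Offset of +160.044° east of the west edge: ((160.044 − 158.585) mod 360) = 1.459°.
1.459° ≤ 59.360° ⇒ inside.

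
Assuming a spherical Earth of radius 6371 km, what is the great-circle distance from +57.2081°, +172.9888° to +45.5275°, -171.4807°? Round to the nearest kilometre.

Δλ = -171.4807 − 172.9888 = -344.4695°; wrapped into (−180°, 180°]: 15.5305°.
Δφ = 45.5275 − 57.2081 = -11.6806°.
a = sin²(Δφ/2) + cos φ₁ · cos φ₂ · sin²(Δλ/2) = 0.017281.
c = 2·atan2(√a, √(1−a)) = 0.26368 rad → d = 6371·c ≈ 1679.89 km.

1680 km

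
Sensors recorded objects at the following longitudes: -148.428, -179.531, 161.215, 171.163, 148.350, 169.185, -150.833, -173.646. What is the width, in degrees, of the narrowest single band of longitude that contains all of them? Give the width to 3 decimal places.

Sort the longitudes: -179.531°, -173.646°, -150.833°, -148.428°, +148.350°, +161.215°, +169.185°, +171.163°.
Eastward gaps between consecutive values (wrapping around): 5.885°, 22.813°, 2.405°, 296.778°, 12.865°, 7.970°, 1.978°, 9.306°.
Largest gap = 296.778° ⇒ minimal covering band is its complement: 360° − 296.778° = 63.222°.
Band runs from +148.350° eastward to -148.428°, crossing the antimeridian.

63.222°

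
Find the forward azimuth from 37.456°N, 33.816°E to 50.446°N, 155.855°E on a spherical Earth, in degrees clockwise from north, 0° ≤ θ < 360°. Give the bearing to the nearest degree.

33°

Δλ = 155.855 − 33.816 = 122.039°.
θ = atan2( sin Δλ · cos φ₂ , cos φ₁ · sin φ₂ − sin φ₁ · cos φ₂ · cos Δλ )
  = atan2(0.53981, 0.81750) = 33.437° → normalised to [0°, 360°): 33.437°.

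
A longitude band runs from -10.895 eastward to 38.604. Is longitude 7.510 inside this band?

Yes

Band width going east from -10.895° to +38.604°: ((38.604 − -10.895) mod 360) = 49.499°.
Offset of +7.510° east of the west edge: ((7.510 − -10.895) mod 360) = 18.405°.
18.405° ≤ 49.499° ⇒ inside.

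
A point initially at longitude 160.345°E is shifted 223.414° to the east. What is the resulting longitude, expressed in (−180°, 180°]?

23.759°E

Start at +160.345°; shift +223.414° → +383.759°.
+383.759° lies outside (−180°, 180°]; subtract 360° → +23.759°.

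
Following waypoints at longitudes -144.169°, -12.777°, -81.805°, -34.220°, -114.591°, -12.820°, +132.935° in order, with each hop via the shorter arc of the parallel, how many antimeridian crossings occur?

Leg 1: -144.169° → -12.777°, shortest Δλ = 131.392° (east) — does not cross 180°.
Leg 2: -12.777° → -81.805°, shortest Δλ = -69.028° (west) — does not cross 180°.
Leg 3: -81.805° → -34.220°, shortest Δλ = 47.585° (east) — does not cross 180°.
Leg 4: -34.220° → -114.591°, shortest Δλ = -80.371° (west) — does not cross 180°.
Leg 5: -114.591° → -12.820°, shortest Δλ = 101.771° (east) — does not cross 180°.
Leg 6: -12.820° → +132.935°, shortest Δλ = 145.755° (east) — does not cross 180°.
Total crossings: 0.

0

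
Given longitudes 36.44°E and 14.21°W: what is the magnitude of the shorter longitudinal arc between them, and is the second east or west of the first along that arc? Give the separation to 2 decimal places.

Raw difference: -14.21 − 36.44 = -50.65°.
Normalise into (−180°, 180°]: -50.65° stays -50.65°.
Negative ⇒ the second point lies to the west; separation 50.65°.

50.65° west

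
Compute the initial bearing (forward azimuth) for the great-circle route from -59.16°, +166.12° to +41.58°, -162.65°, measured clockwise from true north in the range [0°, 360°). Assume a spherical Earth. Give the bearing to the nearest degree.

24°

Δλ = -162.65 − 166.12 = -328.77°; wrapped into (−180°, 180°]: 31.23°.
θ = atan2( sin Δλ · cos φ₂ , cos φ₁ · sin φ₂ − sin φ₁ · cos φ₂ · cos Δλ )
  = atan2(0.38783, 0.88941) = 23.560° → normalised to [0°, 360°): 23.560°.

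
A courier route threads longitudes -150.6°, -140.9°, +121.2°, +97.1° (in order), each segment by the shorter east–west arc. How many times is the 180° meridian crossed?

Leg 1: -150.6° → -140.9°, shortest Δλ = 9.7° (east) — does not cross 180°.
Leg 2: -140.9° → +121.2°, shortest Δλ = -97.9° (west) — crosses 180°.
Leg 3: +121.2° → +97.1°, shortest Δλ = -24.1° (west) — does not cross 180°.
Total crossings: 1.

1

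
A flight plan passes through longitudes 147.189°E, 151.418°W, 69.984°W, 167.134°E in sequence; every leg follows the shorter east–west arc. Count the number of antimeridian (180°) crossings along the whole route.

2

Leg 1: +147.189° → -151.418°, shortest Δλ = 61.393° (east) — crosses 180°.
Leg 2: -151.418° → -69.984°, shortest Δλ = 81.434° (east) — does not cross 180°.
Leg 3: -69.984° → +167.134°, shortest Δλ = -122.882° (west) — crosses 180°.
Total crossings: 2.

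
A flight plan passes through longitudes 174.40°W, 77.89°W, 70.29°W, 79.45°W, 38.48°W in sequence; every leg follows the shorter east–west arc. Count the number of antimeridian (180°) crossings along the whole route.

Leg 1: -174.40° → -77.89°, shortest Δλ = 96.51° (east) — does not cross 180°.
Leg 2: -77.89° → -70.29°, shortest Δλ = 7.6° (east) — does not cross 180°.
Leg 3: -70.29° → -79.45°, shortest Δλ = -9.16° (west) — does not cross 180°.
Leg 4: -79.45° → -38.48°, shortest Δλ = 40.97° (east) — does not cross 180°.
Total crossings: 0.

0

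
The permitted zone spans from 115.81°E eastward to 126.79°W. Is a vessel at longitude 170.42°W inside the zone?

Band width going east from +115.81° to -126.79°: ((-126.79 − 115.81) mod 360) = 117.40°.
Offset of -170.42° east of the west edge: ((-170.42 − 115.81) mod 360) = 73.77°.
73.77° ≤ 117.40° ⇒ inside.

Yes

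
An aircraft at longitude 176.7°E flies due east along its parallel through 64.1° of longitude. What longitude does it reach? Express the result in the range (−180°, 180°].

119.2°W

Start at +176.7°; shift +64.1° → +240.8°.
+240.8° lies outside (−180°, 180°]; subtract 360° → -119.2°.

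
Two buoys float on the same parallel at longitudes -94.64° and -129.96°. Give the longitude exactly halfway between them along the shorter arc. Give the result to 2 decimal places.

Signed shortest Δλ from -94.64° to -129.96° is -35.32°.
Midpoint longitude = -94.64° + (-35.32°)/2 = -94.64° − 17.66° = -112.30°.

-112.30°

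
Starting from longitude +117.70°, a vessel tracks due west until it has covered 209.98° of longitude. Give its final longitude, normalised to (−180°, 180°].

-92.28°

Start at +117.70°; shift −209.98° → -92.28°.
-92.28° already lies in (−180°, 180°].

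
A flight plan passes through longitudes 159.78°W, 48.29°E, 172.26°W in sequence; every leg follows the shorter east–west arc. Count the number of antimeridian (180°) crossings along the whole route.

Leg 1: -159.78° → +48.29°, shortest Δλ = -151.93° (west) — crosses 180°.
Leg 2: +48.29° → -172.26°, shortest Δλ = 139.45° (east) — crosses 180°.
Total crossings: 2.

2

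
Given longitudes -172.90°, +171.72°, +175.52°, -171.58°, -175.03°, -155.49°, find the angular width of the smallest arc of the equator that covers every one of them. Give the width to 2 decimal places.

32.79°

Sort the longitudes: -175.03°, -172.90°, -171.58°, -155.49°, +171.72°, +175.52°.
Eastward gaps between consecutive values (wrapping around): 2.13°, 1.32°, 16.09°, 327.21°, 3.80°, 9.45°.
Largest gap = 327.21° ⇒ minimal covering band is its complement: 360° − 327.21° = 32.79°.
Band runs from +171.72° eastward to -155.49°, crossing the antimeridian.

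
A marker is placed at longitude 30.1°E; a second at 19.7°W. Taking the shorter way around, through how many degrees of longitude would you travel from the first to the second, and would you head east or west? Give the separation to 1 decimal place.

49.8° west

Raw difference: -19.7 − 30.1 = -49.8°.
Normalise into (−180°, 180°]: -49.8° stays -49.8°.
Negative ⇒ the second point lies to the west; separation 49.8°.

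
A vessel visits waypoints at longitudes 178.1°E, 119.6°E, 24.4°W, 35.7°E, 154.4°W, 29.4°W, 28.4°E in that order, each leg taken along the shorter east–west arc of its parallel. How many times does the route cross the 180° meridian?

1

Leg 1: +178.1° → +119.6°, shortest Δλ = -58.5° (west) — does not cross 180°.
Leg 2: +119.6° → -24.4°, shortest Δλ = -144.0° (west) — does not cross 180°.
Leg 3: -24.4° → +35.7°, shortest Δλ = 60.1° (east) — does not cross 180°.
Leg 4: +35.7° → -154.4°, shortest Δλ = 169.9° (east) — crosses 180°.
Leg 5: -154.4° → -29.4°, shortest Δλ = 125.0° (east) — does not cross 180°.
Leg 6: -29.4° → +28.4°, shortest Δλ = 57.8° (east) — does not cross 180°.
Total crossings: 1.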